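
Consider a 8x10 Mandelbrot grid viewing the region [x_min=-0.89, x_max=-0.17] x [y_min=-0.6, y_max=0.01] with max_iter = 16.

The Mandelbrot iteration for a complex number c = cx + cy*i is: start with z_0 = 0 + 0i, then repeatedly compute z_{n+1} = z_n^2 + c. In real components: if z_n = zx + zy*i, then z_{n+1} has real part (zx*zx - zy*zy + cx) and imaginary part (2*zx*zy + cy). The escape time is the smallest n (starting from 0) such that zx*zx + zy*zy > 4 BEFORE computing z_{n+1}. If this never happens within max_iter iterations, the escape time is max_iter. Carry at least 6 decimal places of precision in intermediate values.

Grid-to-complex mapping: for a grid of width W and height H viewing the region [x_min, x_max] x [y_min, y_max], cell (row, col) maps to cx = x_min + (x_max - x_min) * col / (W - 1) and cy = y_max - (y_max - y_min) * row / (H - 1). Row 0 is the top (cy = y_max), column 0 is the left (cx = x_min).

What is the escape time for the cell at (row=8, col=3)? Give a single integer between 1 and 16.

Answer: 12

Derivation:
z_0 = 0 + 0i, c = -0.5814 + -0.5322i
Iter 1: z = -0.5814 + -0.5322i, |z|^2 = 0.6213
Iter 2: z = -0.5266 + 0.0867i, |z|^2 = 0.2849
Iter 3: z = -0.3116 + -0.6235i, |z|^2 = 0.4859
Iter 4: z = -0.8731 + -0.1436i, |z|^2 = 0.7829
Iter 5: z = 0.1602 + -0.2814i, |z|^2 = 0.1049
Iter 6: z = -0.6349 + -0.6224i, |z|^2 = 0.7905
Iter 7: z = -0.5657 + 0.2581i, |z|^2 = 0.3866
Iter 8: z = -0.3281 + -0.8243i, |z|^2 = 0.7871
Iter 9: z = -1.1532 + 0.0086i, |z|^2 = 1.3300
Iter 10: z = 0.7484 + -0.5521i, |z|^2 = 0.8650
Iter 11: z = -0.3261 + -1.3587i, |z|^2 = 1.9523
Iter 12: z = -2.3210 + 0.3539i, |z|^2 = 5.5125
Escaped at iteration 12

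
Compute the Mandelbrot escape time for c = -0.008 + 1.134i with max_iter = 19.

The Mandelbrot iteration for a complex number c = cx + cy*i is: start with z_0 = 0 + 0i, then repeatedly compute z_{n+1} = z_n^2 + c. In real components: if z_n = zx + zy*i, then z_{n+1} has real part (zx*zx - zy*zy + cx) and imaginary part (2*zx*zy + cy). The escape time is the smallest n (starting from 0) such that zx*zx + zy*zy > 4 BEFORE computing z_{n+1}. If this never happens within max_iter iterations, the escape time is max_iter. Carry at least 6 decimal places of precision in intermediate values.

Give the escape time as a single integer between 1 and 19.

Answer: 4

Derivation:
z_0 = 0 + 0i, c = -0.0080 + 1.1340i
Iter 1: z = -0.0080 + 1.1340i, |z|^2 = 1.2860
Iter 2: z = -1.2939 + 1.1159i, |z|^2 = 2.9193
Iter 3: z = 0.4210 + -1.7536i, |z|^2 = 3.2524
Iter 4: z = -2.9058 + -0.3426i, |z|^2 = 8.5612
Escaped at iteration 4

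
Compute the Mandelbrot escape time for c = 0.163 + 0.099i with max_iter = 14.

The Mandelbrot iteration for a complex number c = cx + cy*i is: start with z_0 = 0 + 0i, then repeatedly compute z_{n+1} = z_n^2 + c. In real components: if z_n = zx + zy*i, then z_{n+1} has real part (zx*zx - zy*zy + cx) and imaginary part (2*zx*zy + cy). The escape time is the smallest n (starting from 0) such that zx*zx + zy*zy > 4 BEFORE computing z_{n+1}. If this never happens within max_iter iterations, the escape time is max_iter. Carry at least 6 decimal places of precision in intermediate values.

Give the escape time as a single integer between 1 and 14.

z_0 = 0 + 0i, c = 0.1630 + 0.0990i
Iter 1: z = 0.1630 + 0.0990i, |z|^2 = 0.0364
Iter 2: z = 0.1798 + 0.1313i, |z|^2 = 0.0495
Iter 3: z = 0.1781 + 0.1462i, |z|^2 = 0.0531
Iter 4: z = 0.1733 + 0.1511i, |z|^2 = 0.0529
Iter 5: z = 0.1702 + 0.1514i, |z|^2 = 0.0519
Iter 6: z = 0.1691 + 0.1505i, |z|^2 = 0.0512
Iter 7: z = 0.1689 + 0.1499i, |z|^2 = 0.0510
Iter 8: z = 0.1691 + 0.1496i, |z|^2 = 0.0510
Iter 9: z = 0.1692 + 0.1496i, |z|^2 = 0.0510
Iter 10: z = 0.1692 + 0.1496i, |z|^2 = 0.0510
Iter 11: z = 0.1693 + 0.1496i, |z|^2 = 0.0510
Iter 12: z = 0.1693 + 0.1497i, |z|^2 = 0.0510
Iter 13: z = 0.1692 + 0.1497i, |z|^2 = 0.0510

Answer: 14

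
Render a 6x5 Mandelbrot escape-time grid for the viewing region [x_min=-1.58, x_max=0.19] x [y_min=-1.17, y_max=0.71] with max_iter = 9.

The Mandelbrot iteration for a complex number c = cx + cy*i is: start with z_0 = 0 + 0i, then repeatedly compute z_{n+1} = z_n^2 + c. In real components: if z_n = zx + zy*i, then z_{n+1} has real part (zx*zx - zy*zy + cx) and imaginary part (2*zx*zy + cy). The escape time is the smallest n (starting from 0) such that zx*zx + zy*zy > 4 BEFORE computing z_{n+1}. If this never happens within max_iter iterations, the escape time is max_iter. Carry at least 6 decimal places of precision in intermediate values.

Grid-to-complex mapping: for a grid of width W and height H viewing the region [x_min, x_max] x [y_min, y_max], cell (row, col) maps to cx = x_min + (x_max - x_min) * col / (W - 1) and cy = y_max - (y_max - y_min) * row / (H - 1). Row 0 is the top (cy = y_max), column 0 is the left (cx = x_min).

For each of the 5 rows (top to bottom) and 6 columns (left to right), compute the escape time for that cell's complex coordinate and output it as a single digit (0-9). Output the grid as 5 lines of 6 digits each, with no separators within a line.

Answer: 334896
599999
599999
334996
223343

Derivation:
(row=0, col=0): c = -1.5800 + 0.7100i → escape time 3
(row=0, col=1): c = -1.2260 + 0.7100i → escape time 3
(row=0, col=2): c = -0.8720 + 0.7100i → escape time 4
(row=0, col=3): c = -0.5180 + 0.7100i → escape time 8
(row=0, col=4): c = -0.1640 + 0.7100i → escape time 9
(row=0, col=5): c = 0.1900 + 0.7100i → escape time 6
(row=1, col=0): c = -1.5800 + 0.2400i → escape time 5
(row=1, col=1): c = -1.2260 + 0.2400i → escape time 9
(row=1, col=2): c = -0.8720 + 0.2400i → escape time 9
(row=1, col=3): c = -0.5180 + 0.2400i → escape time 9
(row=1, col=4): c = -0.1640 + 0.2400i → escape time 9
(row=1, col=5): c = 0.1900 + 0.2400i → escape time 9
(row=2, col=0): c = -1.5800 + -0.2300i → escape time 5
(row=2, col=1): c = -1.2260 + -0.2300i → escape time 9
(row=2, col=2): c = -0.8720 + -0.2300i → escape time 9
(row=2, col=3): c = -0.5180 + -0.2300i → escape time 9
(row=2, col=4): c = -0.1640 + -0.2300i → escape time 9
(row=2, col=5): c = 0.1900 + -0.2300i → escape time 9
(row=3, col=0): c = -1.5800 + -0.7000i → escape time 3
(row=3, col=1): c = -1.2260 + -0.7000i → escape time 3
(row=3, col=2): c = -0.8720 + -0.7000i → escape time 4
(row=3, col=3): c = -0.5180 + -0.7000i → escape time 9
(row=3, col=4): c = -0.1640 + -0.7000i → escape time 9
(row=3, col=5): c = 0.1900 + -0.7000i → escape time 6
(row=4, col=0): c = -1.5800 + -1.1700i → escape time 2
(row=4, col=1): c = -1.2260 + -1.1700i → escape time 2
(row=4, col=2): c = -0.8720 + -1.1700i → escape time 3
(row=4, col=3): c = -0.5180 + -1.1700i → escape time 3
(row=4, col=4): c = -0.1640 + -1.1700i → escape time 4
(row=4, col=5): c = 0.1900 + -1.1700i → escape time 3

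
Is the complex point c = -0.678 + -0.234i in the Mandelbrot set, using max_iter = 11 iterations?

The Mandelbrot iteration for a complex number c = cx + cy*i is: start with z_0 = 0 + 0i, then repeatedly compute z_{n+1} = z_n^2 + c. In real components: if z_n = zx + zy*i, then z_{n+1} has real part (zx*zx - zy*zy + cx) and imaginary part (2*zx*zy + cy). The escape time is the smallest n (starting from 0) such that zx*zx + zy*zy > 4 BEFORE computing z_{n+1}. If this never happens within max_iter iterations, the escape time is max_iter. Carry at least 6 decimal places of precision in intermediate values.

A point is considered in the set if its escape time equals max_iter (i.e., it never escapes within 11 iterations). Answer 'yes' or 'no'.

Answer: yes

Derivation:
z_0 = 0 + 0i, c = -0.6780 + -0.2340i
Iter 1: z = -0.6780 + -0.2340i, |z|^2 = 0.5144
Iter 2: z = -0.2731 + 0.0833i, |z|^2 = 0.0815
Iter 3: z = -0.6104 + -0.2795i, |z|^2 = 0.4507
Iter 4: z = -0.3836 + 0.1072i, |z|^2 = 0.1586
Iter 5: z = -0.5424 + -0.3162i, |z|^2 = 0.3942
Iter 6: z = -0.4838 + 0.1090i, |z|^2 = 0.2460
Iter 7: z = -0.4558 + -0.3395i, |z|^2 = 0.3230
Iter 8: z = -0.5855 + 0.0755i, |z|^2 = 0.3485
Iter 9: z = -0.3409 + -0.3224i, |z|^2 = 0.2201
Iter 10: z = -0.6657 + -0.0142i, |z|^2 = 0.4434
Did not escape in 11 iterations → in set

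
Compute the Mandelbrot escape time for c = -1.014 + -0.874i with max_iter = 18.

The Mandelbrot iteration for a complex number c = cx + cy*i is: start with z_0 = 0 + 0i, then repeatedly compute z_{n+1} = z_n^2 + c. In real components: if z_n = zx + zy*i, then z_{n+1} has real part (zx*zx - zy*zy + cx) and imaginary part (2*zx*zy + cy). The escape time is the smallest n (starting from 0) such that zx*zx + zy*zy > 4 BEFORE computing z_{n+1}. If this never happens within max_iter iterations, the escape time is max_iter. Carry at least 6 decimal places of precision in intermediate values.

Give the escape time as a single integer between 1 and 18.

Answer: 3

Derivation:
z_0 = 0 + 0i, c = -1.0140 + -0.8740i
Iter 1: z = -1.0140 + -0.8740i, |z|^2 = 1.7921
Iter 2: z = -0.7497 + 0.8985i, |z|^2 = 1.3693
Iter 3: z = -1.2592 + -2.2211i, |z|^2 = 6.5191
Escaped at iteration 3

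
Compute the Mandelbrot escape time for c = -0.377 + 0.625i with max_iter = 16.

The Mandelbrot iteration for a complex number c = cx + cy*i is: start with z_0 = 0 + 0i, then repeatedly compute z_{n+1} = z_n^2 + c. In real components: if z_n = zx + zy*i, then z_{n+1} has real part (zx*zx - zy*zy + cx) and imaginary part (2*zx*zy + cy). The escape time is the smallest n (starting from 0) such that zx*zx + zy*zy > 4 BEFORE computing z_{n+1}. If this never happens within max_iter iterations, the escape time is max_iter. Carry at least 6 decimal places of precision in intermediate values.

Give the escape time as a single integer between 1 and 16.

Answer: 16

Derivation:
z_0 = 0 + 0i, c = -0.3770 + 0.6250i
Iter 1: z = -0.3770 + 0.6250i, |z|^2 = 0.5328
Iter 2: z = -0.6255 + 0.1537i, |z|^2 = 0.4149
Iter 3: z = -0.0094 + 0.4327i, |z|^2 = 0.1873
Iter 4: z = -0.5641 + 0.6169i, |z|^2 = 0.6987
Iter 5: z = -0.4393 + -0.0710i, |z|^2 = 0.1980
Iter 6: z = -0.1890 + 0.6873i, |z|^2 = 0.5082
Iter 7: z = -0.8137 + 0.3651i, |z|^2 = 0.7954
Iter 8: z = 0.1518 + 0.0308i, |z|^2 = 0.0240
Iter 9: z = -0.3549 + 0.6343i, |z|^2 = 0.5283
Iter 10: z = -0.6534 + 0.1747i, |z|^2 = 0.4575
Iter 11: z = 0.0194 + 0.3966i, |z|^2 = 0.1577
Iter 12: z = -0.5339 + 0.6404i, |z|^2 = 0.6952
Iter 13: z = -0.5021 + -0.0589i, |z|^2 = 0.2555
Iter 14: z = -0.1284 + 0.6841i, |z|^2 = 0.4845
Iter 15: z = -0.8286 + 0.4493i, |z|^2 = 0.8884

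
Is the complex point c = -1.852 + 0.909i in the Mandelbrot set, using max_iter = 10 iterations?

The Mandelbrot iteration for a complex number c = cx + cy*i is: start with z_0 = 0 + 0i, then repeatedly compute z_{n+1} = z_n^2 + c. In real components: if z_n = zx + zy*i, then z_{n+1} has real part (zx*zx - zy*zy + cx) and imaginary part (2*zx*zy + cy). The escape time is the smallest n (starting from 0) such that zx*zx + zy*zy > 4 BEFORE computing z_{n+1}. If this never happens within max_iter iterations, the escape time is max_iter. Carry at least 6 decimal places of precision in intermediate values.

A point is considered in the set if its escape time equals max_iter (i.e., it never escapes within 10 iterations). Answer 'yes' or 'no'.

z_0 = 0 + 0i, c = -1.8520 + 0.9090i
Iter 1: z = -1.8520 + 0.9090i, |z|^2 = 4.2562
Escaped at iteration 1

Answer: no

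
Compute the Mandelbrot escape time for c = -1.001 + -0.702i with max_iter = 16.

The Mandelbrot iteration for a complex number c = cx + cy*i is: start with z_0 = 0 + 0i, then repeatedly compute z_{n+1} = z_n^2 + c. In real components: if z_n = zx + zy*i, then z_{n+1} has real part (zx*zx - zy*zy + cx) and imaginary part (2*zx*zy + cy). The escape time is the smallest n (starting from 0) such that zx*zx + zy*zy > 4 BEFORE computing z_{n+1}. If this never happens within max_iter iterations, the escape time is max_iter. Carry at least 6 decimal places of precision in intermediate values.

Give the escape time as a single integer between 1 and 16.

Answer: 4

Derivation:
z_0 = 0 + 0i, c = -1.0010 + -0.7020i
Iter 1: z = -1.0010 + -0.7020i, |z|^2 = 1.4948
Iter 2: z = -0.4918 + 0.7034i, |z|^2 = 0.7366
Iter 3: z = -1.2539 + -1.3939i, |z|^2 = 3.5152
Iter 4: z = -1.3716 + 2.7936i, |z|^2 = 9.6853
Escaped at iteration 4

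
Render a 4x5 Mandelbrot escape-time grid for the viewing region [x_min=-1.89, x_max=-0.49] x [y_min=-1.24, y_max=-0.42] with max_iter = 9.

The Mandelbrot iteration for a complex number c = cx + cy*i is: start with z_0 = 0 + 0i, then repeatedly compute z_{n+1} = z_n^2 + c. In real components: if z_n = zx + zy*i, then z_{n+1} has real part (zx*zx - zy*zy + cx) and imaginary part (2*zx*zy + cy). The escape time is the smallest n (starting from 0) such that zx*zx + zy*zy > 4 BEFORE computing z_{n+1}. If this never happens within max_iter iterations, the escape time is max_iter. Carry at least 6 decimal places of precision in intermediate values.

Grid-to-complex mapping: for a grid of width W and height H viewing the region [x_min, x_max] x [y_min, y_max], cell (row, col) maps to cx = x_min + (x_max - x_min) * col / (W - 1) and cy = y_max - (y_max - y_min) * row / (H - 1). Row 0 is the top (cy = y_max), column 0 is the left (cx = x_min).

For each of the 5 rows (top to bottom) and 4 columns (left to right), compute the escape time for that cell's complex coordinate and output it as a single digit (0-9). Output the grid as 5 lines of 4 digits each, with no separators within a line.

Answer: 3469
2349
1335
1334
1233

Derivation:
(row=0, col=0): c = -1.8900 + -0.4200i → escape time 3
(row=0, col=1): c = -1.4233 + -0.4200i → escape time 4
(row=0, col=2): c = -0.9567 + -0.4200i → escape time 6
(row=0, col=3): c = -0.4900 + -0.4200i → escape time 9
(row=1, col=0): c = -1.8900 + -0.6250i → escape time 2
(row=1, col=1): c = -1.4233 + -0.6250i → escape time 3
(row=1, col=2): c = -0.9567 + -0.6250i → escape time 4
(row=1, col=3): c = -0.4900 + -0.6250i → escape time 9
(row=2, col=0): c = -1.8900 + -0.8300i → escape time 1
(row=2, col=1): c = -1.4233 + -0.8300i → escape time 3
(row=2, col=2): c = -0.9567 + -0.8300i → escape time 3
(row=2, col=3): c = -0.4900 + -0.8300i → escape time 5
(row=3, col=0): c = -1.8900 + -1.0350i → escape time 1
(row=3, col=1): c = -1.4233 + -1.0350i → escape time 3
(row=3, col=2): c = -0.9567 + -1.0350i → escape time 3
(row=3, col=3): c = -0.4900 + -1.0350i → escape time 4
(row=4, col=0): c = -1.8900 + -1.2400i → escape time 1
(row=4, col=1): c = -1.4233 + -1.2400i → escape time 2
(row=4, col=2): c = -0.9567 + -1.2400i → escape time 3
(row=4, col=3): c = -0.4900 + -1.2400i → escape time 3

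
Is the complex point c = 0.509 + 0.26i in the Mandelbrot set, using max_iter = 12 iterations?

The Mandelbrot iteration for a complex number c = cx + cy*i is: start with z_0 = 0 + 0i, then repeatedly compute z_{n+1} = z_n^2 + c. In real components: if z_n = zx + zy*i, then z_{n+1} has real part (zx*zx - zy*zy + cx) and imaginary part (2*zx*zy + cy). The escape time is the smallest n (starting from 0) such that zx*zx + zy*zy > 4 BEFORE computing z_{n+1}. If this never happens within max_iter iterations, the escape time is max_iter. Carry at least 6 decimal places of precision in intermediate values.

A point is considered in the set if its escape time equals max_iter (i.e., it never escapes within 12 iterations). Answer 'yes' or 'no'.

Answer: no

Derivation:
z_0 = 0 + 0i, c = 0.5090 + 0.2600i
Iter 1: z = 0.5090 + 0.2600i, |z|^2 = 0.3267
Iter 2: z = 0.7005 + 0.5247i, |z|^2 = 0.7660
Iter 3: z = 0.7244 + 0.9951i, |z|^2 = 1.5149
Iter 4: z = 0.0436 + 1.7016i, |z|^2 = 2.8974
Iter 5: z = -2.3846 + 0.4084i, |z|^2 = 5.8529
Escaped at iteration 5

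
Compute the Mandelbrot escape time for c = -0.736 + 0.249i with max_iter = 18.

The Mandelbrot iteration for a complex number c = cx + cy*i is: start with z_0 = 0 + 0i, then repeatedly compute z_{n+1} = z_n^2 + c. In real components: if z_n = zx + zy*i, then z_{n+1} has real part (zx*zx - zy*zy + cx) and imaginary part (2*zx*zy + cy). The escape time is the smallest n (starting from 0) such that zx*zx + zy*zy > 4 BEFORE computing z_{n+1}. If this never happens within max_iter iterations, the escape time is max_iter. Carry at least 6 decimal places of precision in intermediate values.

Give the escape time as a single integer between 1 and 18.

Answer: 18

Derivation:
z_0 = 0 + 0i, c = -0.7360 + 0.2490i
Iter 1: z = -0.7360 + 0.2490i, |z|^2 = 0.6037
Iter 2: z = -0.2563 + -0.1175i, |z|^2 = 0.0795
Iter 3: z = -0.6841 + 0.3092i, |z|^2 = 0.5637
Iter 4: z = -0.3636 + -0.1741i, |z|^2 = 0.1625
Iter 5: z = -0.6341 + 0.3756i, |z|^2 = 0.5432
Iter 6: z = -0.4750 + -0.2274i, |z|^2 = 0.2773
Iter 7: z = -0.5621 + 0.4650i, |z|^2 = 0.5322
Iter 8: z = -0.6363 + -0.2737i, |z|^2 = 0.4798
Iter 9: z = -0.4060 + 0.5974i, |z|^2 = 0.5217
Iter 10: z = -0.9280 + -0.2361i, |z|^2 = 0.9169
Iter 11: z = 0.0694 + 0.6872i, |z|^2 = 0.4770
Iter 12: z = -1.2034 + 0.3444i, |z|^2 = 1.5668
Iter 13: z = 0.5936 + -0.5798i, |z|^2 = 0.6885
Iter 14: z = -0.7198 + -0.4394i, |z|^2 = 0.7112
Iter 15: z = -0.4109 + 0.8815i, |z|^2 = 0.9459
Iter 16: z = -1.3442 + -0.4754i, |z|^2 = 2.0330
Iter 17: z = 0.8450 + 1.5272i, |z|^2 = 3.0462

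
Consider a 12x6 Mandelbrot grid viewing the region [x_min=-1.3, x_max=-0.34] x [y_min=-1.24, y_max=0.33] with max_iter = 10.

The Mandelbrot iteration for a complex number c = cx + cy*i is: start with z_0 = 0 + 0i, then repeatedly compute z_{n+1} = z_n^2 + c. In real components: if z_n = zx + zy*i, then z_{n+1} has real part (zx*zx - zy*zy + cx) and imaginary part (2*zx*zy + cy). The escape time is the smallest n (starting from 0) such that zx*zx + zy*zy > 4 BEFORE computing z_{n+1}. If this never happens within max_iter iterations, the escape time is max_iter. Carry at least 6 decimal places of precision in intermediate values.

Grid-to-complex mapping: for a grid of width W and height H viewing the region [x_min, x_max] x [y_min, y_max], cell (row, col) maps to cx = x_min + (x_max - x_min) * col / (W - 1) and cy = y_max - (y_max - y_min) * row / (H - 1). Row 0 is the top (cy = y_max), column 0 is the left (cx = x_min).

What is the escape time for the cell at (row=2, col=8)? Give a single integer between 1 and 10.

z_0 = 0 + 0i, c = -0.6018 + -0.2980i
Iter 1: z = -0.6018 + -0.2980i, |z|^2 = 0.4510
Iter 2: z = -0.3284 + 0.0607i, |z|^2 = 0.1116
Iter 3: z = -0.4976 + -0.3379i, |z|^2 = 0.3618
Iter 4: z = -0.4683 + 0.0383i, |z|^2 = 0.2208
Iter 5: z = -0.3839 + -0.3338i, |z|^2 = 0.2589
Iter 6: z = -0.5659 + -0.0416i, |z|^2 = 0.3219
Iter 7: z = -0.2834 + -0.2509i, |z|^2 = 0.1432
Iter 8: z = -0.5845 + -0.1558i, |z|^2 = 0.3659
Iter 9: z = -0.2845 + -0.1159i, |z|^2 = 0.0944

Answer: 10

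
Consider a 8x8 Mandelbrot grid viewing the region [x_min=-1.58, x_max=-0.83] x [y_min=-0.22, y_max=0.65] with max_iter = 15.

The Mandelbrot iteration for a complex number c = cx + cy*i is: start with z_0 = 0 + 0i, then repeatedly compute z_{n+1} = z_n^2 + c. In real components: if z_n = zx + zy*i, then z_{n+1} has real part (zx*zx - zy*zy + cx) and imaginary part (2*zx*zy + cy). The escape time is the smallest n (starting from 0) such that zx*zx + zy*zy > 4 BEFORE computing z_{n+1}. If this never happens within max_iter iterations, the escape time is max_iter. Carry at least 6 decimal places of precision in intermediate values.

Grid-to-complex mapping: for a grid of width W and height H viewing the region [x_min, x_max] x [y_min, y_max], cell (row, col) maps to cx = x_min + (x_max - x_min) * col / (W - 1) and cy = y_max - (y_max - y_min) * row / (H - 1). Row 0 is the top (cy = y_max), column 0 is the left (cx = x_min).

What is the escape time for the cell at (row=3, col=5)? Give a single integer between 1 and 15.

Answer: 15

Derivation:
z_0 = 0 + 0i, c = -1.0443 + 0.2771i
Iter 1: z = -1.0443 + 0.2771i, |z|^2 = 1.1673
Iter 2: z = -0.0306 + -0.3017i, |z|^2 = 0.0920
Iter 3: z = -1.1344 + 0.2956i, |z|^2 = 1.3742
Iter 4: z = 0.1551 + -0.3935i, |z|^2 = 0.1789
Iter 5: z = -1.1750 + 0.1551i, |z|^2 = 1.4047
Iter 6: z = 0.3124 + -0.0873i, |z|^2 = 0.1052
Iter 7: z = -0.9543 + 0.2226i, |z|^2 = 0.9603
Iter 8: z = -0.1831 + -0.1478i, |z|^2 = 0.0554
Iter 9: z = -1.0326 + 0.3313i, |z|^2 = 1.1760
Iter 10: z = -0.0878 + -0.4070i, |z|^2 = 0.1733
Iter 11: z = -1.2022 + 0.3486i, |z|^2 = 1.5668
Iter 12: z = 0.2795 + -0.5610i, |z|^2 = 0.3928
Iter 13: z = -1.2808 + -0.0365i, |z|^2 = 1.6419
Iter 14: z = 0.5949 + 0.3706i, |z|^2 = 0.4912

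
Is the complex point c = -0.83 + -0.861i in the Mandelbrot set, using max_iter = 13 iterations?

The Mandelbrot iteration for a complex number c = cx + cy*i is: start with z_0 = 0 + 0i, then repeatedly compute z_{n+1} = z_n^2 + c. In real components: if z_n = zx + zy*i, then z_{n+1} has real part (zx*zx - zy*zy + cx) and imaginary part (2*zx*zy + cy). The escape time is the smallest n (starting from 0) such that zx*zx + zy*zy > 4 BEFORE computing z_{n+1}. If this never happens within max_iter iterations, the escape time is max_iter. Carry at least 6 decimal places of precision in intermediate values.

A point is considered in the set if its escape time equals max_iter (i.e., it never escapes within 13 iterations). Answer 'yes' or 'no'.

Answer: no

Derivation:
z_0 = 0 + 0i, c = -0.8300 + -0.8610i
Iter 1: z = -0.8300 + -0.8610i, |z|^2 = 1.4302
Iter 2: z = -0.8824 + 0.5683i, |z|^2 = 1.1016
Iter 3: z = -0.3743 + -1.8639i, |z|^2 = 3.6141
Iter 4: z = -4.1640 + 0.5341i, |z|^2 = 17.6243
Escaped at iteration 4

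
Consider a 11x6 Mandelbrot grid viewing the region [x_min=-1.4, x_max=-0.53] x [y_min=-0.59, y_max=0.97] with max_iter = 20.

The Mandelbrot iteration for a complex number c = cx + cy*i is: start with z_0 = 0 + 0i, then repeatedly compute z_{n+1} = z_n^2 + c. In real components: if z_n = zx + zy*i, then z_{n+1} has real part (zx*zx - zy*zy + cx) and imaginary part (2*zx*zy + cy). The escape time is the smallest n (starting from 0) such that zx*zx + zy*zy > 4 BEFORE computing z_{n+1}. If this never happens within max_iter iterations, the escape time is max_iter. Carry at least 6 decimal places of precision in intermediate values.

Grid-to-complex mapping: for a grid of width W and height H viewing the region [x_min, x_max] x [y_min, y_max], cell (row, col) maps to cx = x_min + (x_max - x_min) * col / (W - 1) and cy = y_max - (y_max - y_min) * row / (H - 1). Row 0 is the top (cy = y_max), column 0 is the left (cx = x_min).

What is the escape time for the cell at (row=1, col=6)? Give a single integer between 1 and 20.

Answer: 4

Derivation:
z_0 = 0 + 0i, c = -0.8780 + 0.6580i
Iter 1: z = -0.8780 + 0.6580i, |z|^2 = 1.2038
Iter 2: z = -0.5401 + -0.4974i, |z|^2 = 0.5391
Iter 3: z = -0.8338 + 1.1953i, |z|^2 = 2.1240
Iter 4: z = -1.6116 + -1.3352i, |z|^2 = 4.3802
Escaped at iteration 4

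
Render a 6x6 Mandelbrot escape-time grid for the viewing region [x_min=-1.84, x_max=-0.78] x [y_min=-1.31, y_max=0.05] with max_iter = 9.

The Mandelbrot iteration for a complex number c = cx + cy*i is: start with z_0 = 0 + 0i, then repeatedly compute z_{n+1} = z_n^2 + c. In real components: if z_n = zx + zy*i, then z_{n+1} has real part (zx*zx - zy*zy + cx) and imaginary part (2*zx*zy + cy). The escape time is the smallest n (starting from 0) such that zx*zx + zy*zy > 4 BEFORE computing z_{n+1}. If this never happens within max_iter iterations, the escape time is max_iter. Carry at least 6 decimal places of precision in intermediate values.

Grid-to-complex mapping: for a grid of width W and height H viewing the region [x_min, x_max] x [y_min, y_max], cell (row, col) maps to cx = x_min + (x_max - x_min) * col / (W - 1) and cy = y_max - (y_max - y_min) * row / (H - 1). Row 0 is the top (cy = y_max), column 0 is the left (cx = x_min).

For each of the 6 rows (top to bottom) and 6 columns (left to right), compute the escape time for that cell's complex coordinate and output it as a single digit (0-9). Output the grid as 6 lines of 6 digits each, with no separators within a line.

(row=0, col=0): c = -1.8400 + 0.0500i → escape time 6
(row=0, col=1): c = -1.6280 + 0.0500i → escape time 6
(row=0, col=2): c = -1.4160 + 0.0500i → escape time 9
(row=0, col=3): c = -1.2040 + 0.0500i → escape time 9
(row=0, col=4): c = -0.9920 + 0.0500i → escape time 9
(row=0, col=5): c = -0.7800 + 0.0500i → escape time 9
(row=1, col=0): c = -1.8400 + -0.2220i → escape time 4
(row=1, col=1): c = -1.6280 + -0.2220i → escape time 4
(row=1, col=2): c = -1.4160 + -0.2220i → escape time 5
(row=1, col=3): c = -1.2040 + -0.2220i → escape time 9
(row=1, col=4): c = -0.9920 + -0.2220i → escape time 9
(row=1, col=5): c = -0.7800 + -0.2220i → escape time 9
(row=2, col=0): c = -1.8400 + -0.4940i → escape time 3
(row=2, col=1): c = -1.6280 + -0.4940i → escape time 3
(row=2, col=2): c = -1.4160 + -0.4940i → escape time 3
(row=2, col=3): c = -1.2040 + -0.4940i → escape time 5
(row=2, col=4): c = -0.9920 + -0.4940i → escape time 5
(row=2, col=5): c = -0.7800 + -0.4940i → escape time 6
(row=3, col=0): c = -1.8400 + -0.7660i → escape time 2
(row=3, col=1): c = -1.6280 + -0.7660i → escape time 3
(row=3, col=2): c = -1.4160 + -0.7660i → escape time 3
(row=3, col=3): c = -1.2040 + -0.7660i → escape time 3
(row=3, col=4): c = -0.9920 + -0.7660i → escape time 3
(row=3, col=5): c = -0.7800 + -0.7660i → escape time 4
(row=4, col=0): c = -1.8400 + -1.0380i → escape time 1
(row=4, col=1): c = -1.6280 + -1.0380i → escape time 2
(row=4, col=2): c = -1.4160 + -1.0380i → escape time 3
(row=4, col=3): c = -1.2040 + -1.0380i → escape time 3
(row=4, col=4): c = -0.9920 + -1.0380i → escape time 3
(row=4, col=5): c = -0.7800 + -1.0380i → escape time 3
(row=5, col=0): c = -1.8400 + -1.3100i → escape time 1
(row=5, col=1): c = -1.6280 + -1.3100i → escape time 1
(row=5, col=2): c = -1.4160 + -1.3100i → escape time 2
(row=5, col=3): c = -1.2040 + -1.3100i → escape time 2
(row=5, col=4): c = -0.9920 + -1.3100i → escape time 2
(row=5, col=5): c = -0.7800 + -1.3100i → escape time 2

Answer: 669999
445999
333556
233334
123333
112222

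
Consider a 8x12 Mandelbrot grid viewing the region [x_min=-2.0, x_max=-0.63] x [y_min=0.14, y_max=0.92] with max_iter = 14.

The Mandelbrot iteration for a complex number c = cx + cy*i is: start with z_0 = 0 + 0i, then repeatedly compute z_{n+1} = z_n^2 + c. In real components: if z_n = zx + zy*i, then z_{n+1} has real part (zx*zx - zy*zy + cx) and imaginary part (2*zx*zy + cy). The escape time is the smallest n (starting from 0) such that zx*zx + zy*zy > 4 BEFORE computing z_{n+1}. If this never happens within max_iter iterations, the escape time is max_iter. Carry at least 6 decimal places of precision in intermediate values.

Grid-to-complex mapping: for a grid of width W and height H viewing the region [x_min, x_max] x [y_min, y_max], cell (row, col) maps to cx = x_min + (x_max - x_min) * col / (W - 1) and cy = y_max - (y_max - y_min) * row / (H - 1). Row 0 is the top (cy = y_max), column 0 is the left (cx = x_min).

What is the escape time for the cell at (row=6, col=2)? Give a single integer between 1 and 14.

Answer: 3

Derivation:
z_0 = 0 + 0i, c = -1.6086 + 0.4945i
Iter 1: z = -1.6086 + 0.4945i, |z|^2 = 2.8321
Iter 2: z = 0.7344 + -1.0965i, |z|^2 = 1.7415
Iter 3: z = -2.2716 + -1.1159i, |z|^2 = 6.4051
Escaped at iteration 3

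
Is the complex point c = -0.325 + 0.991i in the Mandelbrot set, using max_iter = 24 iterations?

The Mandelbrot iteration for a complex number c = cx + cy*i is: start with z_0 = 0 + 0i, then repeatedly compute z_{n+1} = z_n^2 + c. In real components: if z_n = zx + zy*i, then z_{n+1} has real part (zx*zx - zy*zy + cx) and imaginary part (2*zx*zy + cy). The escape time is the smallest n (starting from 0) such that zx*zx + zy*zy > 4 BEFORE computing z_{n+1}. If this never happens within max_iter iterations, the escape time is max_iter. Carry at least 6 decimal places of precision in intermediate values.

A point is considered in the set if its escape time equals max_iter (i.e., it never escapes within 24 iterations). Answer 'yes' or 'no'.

z_0 = 0 + 0i, c = -0.3250 + 0.9910i
Iter 1: z = -0.3250 + 0.9910i, |z|^2 = 1.0877
Iter 2: z = -1.2015 + 0.3468i, |z|^2 = 1.5638
Iter 3: z = 0.9982 + 0.1575i, |z|^2 = 1.0212
Iter 4: z = 0.6466 + 1.3055i, |z|^2 = 2.1225
Iter 5: z = -1.6114 + 2.6792i, |z|^2 = 9.7747
Escaped at iteration 5

Answer: no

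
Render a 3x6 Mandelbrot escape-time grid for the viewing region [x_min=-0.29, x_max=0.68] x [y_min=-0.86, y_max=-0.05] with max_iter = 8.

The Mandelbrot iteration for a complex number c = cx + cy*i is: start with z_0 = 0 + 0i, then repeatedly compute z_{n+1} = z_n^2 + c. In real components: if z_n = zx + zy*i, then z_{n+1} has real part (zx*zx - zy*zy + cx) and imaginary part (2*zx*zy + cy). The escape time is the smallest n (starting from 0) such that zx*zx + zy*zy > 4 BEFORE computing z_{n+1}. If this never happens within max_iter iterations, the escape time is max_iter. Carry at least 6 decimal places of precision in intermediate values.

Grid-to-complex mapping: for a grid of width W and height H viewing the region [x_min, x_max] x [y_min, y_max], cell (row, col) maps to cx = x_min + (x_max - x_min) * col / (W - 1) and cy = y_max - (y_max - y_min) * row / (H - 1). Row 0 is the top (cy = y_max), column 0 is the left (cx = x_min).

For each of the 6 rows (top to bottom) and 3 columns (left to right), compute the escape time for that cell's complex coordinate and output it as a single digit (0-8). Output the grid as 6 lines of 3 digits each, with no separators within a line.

(row=0, col=0): c = -0.2900 + -0.0500i → escape time 8
(row=0, col=1): c = 0.1950 + -0.0500i → escape time 8
(row=0, col=2): c = 0.6800 + -0.0500i → escape time 4
(row=1, col=0): c = -0.2900 + -0.2120i → escape time 8
(row=1, col=1): c = 0.1950 + -0.2120i → escape time 8
(row=1, col=2): c = 0.6800 + -0.2120i → escape time 3
(row=2, col=0): c = -0.2900 + -0.3740i → escape time 8
(row=2, col=1): c = 0.1950 + -0.3740i → escape time 8
(row=2, col=2): c = 0.6800 + -0.3740i → escape time 3
(row=3, col=0): c = -0.2900 + -0.5360i → escape time 8
(row=3, col=1): c = 0.1950 + -0.5360i → escape time 8
(row=3, col=2): c = 0.6800 + -0.5360i → escape time 3
(row=4, col=0): c = -0.2900 + -0.6980i → escape time 8
(row=4, col=1): c = 0.1950 + -0.6980i → escape time 6
(row=4, col=2): c = 0.6800 + -0.6980i → escape time 3
(row=5, col=0): c = -0.2900 + -0.8600i → escape time 8
(row=5, col=1): c = 0.1950 + -0.8600i → escape time 5
(row=5, col=2): c = 0.6800 + -0.8600i → escape time 2

Answer: 884
883
883
883
863
852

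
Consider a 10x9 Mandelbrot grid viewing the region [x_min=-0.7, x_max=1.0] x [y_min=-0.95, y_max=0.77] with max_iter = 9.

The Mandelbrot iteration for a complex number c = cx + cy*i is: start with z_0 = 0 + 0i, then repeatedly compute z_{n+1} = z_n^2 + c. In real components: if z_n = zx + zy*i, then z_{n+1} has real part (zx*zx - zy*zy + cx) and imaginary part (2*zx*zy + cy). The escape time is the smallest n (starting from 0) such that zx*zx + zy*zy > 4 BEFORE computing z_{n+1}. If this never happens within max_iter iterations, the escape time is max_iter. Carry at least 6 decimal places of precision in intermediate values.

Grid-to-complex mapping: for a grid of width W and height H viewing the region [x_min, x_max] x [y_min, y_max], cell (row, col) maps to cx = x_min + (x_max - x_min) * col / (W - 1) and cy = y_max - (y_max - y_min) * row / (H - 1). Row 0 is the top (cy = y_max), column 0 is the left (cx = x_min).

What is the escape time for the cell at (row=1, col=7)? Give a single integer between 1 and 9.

Answer: 3

Derivation:
z_0 = 0 + 0i, c = 0.6222 + 0.5550i
Iter 1: z = 0.6222 + 0.5550i, |z|^2 = 0.6952
Iter 2: z = 0.7014 + 1.2457i, |z|^2 = 2.0436
Iter 3: z = -0.4376 + 2.3023i, |z|^2 = 5.4921
Escaped at iteration 3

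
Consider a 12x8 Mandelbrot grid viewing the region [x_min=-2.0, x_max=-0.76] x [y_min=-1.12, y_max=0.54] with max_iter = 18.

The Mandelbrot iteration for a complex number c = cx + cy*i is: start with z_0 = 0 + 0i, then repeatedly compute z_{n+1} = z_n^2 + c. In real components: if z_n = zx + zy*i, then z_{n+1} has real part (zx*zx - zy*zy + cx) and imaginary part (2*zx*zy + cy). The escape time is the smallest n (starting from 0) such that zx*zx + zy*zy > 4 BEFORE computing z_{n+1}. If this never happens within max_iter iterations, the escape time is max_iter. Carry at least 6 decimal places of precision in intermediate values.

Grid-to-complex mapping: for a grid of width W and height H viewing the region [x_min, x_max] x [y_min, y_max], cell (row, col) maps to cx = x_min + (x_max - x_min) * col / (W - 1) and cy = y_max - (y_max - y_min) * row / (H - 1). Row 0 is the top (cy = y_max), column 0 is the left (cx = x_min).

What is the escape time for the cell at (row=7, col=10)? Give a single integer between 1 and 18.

Answer: 3

Derivation:
z_0 = 0 + 0i, c = -0.8727 + -1.1200i
Iter 1: z = -0.8727 + -1.1200i, |z|^2 = 2.0161
Iter 2: z = -1.3655 + 0.8349i, |z|^2 = 2.5616
Iter 3: z = 0.2947 + -3.4001i, |z|^2 = 11.6475
Escaped at iteration 3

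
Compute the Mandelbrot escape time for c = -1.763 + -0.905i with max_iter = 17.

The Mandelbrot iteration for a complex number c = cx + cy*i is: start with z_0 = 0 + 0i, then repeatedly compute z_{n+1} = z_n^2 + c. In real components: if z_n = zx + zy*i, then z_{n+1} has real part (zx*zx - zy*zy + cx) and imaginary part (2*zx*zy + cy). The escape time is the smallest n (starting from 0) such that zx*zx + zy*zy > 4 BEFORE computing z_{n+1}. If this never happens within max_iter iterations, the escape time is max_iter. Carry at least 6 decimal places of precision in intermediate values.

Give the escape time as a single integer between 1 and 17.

Answer: 2

Derivation:
z_0 = 0 + 0i, c = -1.7630 + -0.9050i
Iter 1: z = -1.7630 + -0.9050i, |z|^2 = 3.9272
Iter 2: z = 0.5261 + 2.2860i, |z|^2 = 5.5028
Escaped at iteration 2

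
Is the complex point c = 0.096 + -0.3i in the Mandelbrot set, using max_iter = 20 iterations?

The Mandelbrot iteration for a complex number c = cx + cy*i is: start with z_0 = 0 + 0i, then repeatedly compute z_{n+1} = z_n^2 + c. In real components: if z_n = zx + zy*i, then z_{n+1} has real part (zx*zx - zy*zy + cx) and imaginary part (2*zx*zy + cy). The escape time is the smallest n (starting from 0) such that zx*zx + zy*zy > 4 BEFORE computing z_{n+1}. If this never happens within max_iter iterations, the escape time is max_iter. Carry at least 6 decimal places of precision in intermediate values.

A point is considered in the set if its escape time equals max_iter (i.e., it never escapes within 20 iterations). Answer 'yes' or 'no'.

Answer: yes

Derivation:
z_0 = 0 + 0i, c = 0.0960 + -0.3000i
Iter 1: z = 0.0960 + -0.3000i, |z|^2 = 0.0992
Iter 2: z = 0.0152 + -0.3576i, |z|^2 = 0.1281
Iter 3: z = -0.0316 + -0.3109i, |z|^2 = 0.0976
Iter 4: z = 0.0004 + -0.2803i, |z|^2 = 0.0786
Iter 5: z = 0.0174 + -0.3002i, |z|^2 = 0.0904
Iter 6: z = 0.0062 + -0.3105i, |z|^2 = 0.0964
Iter 7: z = -0.0003 + -0.3038i, |z|^2 = 0.0923
Iter 8: z = 0.0037 + -0.2998i, |z|^2 = 0.0899
Iter 9: z = 0.0061 + -0.3022i, |z|^2 = 0.0914
Iter 10: z = 0.0047 + -0.3037i, |z|^2 = 0.0923
Iter 11: z = 0.0038 + -0.3029i, |z|^2 = 0.0917
Iter 12: z = 0.0043 + -0.3023i, |z|^2 = 0.0914
Iter 13: z = 0.0046 + -0.3026i, |z|^2 = 0.0916
Iter 14: z = 0.0045 + -0.3028i, |z|^2 = 0.0917
Iter 15: z = 0.0043 + -0.3027i, |z|^2 = 0.0916
Iter 16: z = 0.0044 + -0.3026i, |z|^2 = 0.0916
Iter 17: z = 0.0044 + -0.3027i, |z|^2 = 0.0916
Iter 18: z = 0.0044 + -0.3027i, |z|^2 = 0.0916
Iter 19: z = 0.0044 + -0.3027i, |z|^2 = 0.0916
Did not escape in 20 iterations → in set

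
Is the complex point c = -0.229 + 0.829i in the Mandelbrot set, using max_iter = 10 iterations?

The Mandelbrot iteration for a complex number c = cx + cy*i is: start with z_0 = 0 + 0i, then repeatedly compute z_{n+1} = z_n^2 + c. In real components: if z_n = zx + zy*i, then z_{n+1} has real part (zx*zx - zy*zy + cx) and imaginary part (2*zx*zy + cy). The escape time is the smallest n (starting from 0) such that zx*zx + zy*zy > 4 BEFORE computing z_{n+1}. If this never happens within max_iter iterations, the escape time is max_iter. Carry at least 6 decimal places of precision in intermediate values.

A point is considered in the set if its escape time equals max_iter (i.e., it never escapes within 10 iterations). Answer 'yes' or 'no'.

Answer: yes

Derivation:
z_0 = 0 + 0i, c = -0.2290 + 0.8290i
Iter 1: z = -0.2290 + 0.8290i, |z|^2 = 0.7397
Iter 2: z = -0.8638 + 0.4493i, |z|^2 = 0.9480
Iter 3: z = 0.3153 + 0.0528i, |z|^2 = 0.1022
Iter 4: z = -0.1324 + 0.8623i, |z|^2 = 0.7610
Iter 5: z = -0.9550 + 0.6007i, |z|^2 = 1.2728
Iter 6: z = 0.3222 + -0.3183i, |z|^2 = 0.2051
Iter 7: z = -0.2265 + 0.6239i, |z|^2 = 0.4406
Iter 8: z = -0.5670 + 0.5463i, |z|^2 = 0.6199
Iter 9: z = -0.2060 + 0.2095i, |z|^2 = 0.0863
Did not escape in 10 iterations → in set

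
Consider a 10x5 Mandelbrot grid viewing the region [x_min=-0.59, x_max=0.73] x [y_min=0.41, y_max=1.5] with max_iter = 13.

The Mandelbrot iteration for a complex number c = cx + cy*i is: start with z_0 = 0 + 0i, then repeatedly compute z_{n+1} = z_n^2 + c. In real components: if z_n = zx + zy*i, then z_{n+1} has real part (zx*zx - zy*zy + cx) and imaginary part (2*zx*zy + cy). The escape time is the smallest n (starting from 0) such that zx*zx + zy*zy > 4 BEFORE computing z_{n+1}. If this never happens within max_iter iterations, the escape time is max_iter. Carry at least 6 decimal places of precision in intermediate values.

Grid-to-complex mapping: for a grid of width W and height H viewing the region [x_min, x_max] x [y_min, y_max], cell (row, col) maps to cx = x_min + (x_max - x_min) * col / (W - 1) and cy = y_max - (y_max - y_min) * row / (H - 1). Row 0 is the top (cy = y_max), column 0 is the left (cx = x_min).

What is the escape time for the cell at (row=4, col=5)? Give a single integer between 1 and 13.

z_0 = 0 + 0i, c = 0.1433 + 0.4100i
Iter 1: z = 0.1433 + 0.4100i, |z|^2 = 0.1886
Iter 2: z = -0.0042 + 0.5275i, |z|^2 = 0.2783
Iter 3: z = -0.1349 + 0.4055i, |z|^2 = 0.1827
Iter 4: z = -0.0029 + 0.3006i, |z|^2 = 0.0903
Iter 5: z = 0.0530 + 0.4082i, |z|^2 = 0.1695
Iter 6: z = -0.0205 + 0.4533i, |z|^2 = 0.2059
Iter 7: z = -0.0617 + 0.3914i, |z|^2 = 0.1570
Iter 8: z = -0.0061 + 0.3617i, |z|^2 = 0.1309
Iter 9: z = 0.0125 + 0.4056i, |z|^2 = 0.1647
Iter 10: z = -0.0210 + 0.4202i, |z|^2 = 0.1770
Iter 11: z = -0.0328 + 0.3923i, |z|^2 = 0.1550
Iter 12: z = -0.0095 + 0.3843i, |z|^2 = 0.1478

Answer: 13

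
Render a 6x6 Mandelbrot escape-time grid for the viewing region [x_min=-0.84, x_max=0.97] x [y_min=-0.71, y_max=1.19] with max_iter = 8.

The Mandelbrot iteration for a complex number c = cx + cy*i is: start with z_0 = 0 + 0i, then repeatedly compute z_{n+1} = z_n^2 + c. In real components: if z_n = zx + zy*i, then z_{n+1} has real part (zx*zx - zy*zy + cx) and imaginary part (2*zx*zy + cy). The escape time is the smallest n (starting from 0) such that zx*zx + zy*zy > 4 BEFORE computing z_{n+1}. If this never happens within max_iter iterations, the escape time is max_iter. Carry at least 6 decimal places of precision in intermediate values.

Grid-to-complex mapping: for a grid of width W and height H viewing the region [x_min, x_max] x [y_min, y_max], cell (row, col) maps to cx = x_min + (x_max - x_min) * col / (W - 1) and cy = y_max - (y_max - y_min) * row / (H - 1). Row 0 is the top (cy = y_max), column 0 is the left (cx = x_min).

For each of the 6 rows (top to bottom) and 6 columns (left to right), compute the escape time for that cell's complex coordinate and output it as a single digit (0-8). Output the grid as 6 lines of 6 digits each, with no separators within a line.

Answer: 333222
458532
788842
888843
888842
478632

Derivation:
(row=0, col=0): c = -0.8400 + 1.1900i → escape time 3
(row=0, col=1): c = -0.4780 + 1.1900i → escape time 3
(row=0, col=2): c = -0.1160 + 1.1900i → escape time 3
(row=0, col=3): c = 0.2460 + 1.1900i → escape time 2
(row=0, col=4): c = 0.6080 + 1.1900i → escape time 2
(row=0, col=5): c = 0.9700 + 1.1900i → escape time 2
(row=1, col=0): c = -0.8400 + 0.8100i → escape time 4
(row=1, col=1): c = -0.4780 + 0.8100i → escape time 5
(row=1, col=2): c = -0.1160 + 0.8100i → escape time 8
(row=1, col=3): c = 0.2460 + 0.8100i → escape time 5
(row=1, col=4): c = 0.6080 + 0.8100i → escape time 3
(row=1, col=5): c = 0.9700 + 0.8100i → escape time 2
(row=2, col=0): c = -0.8400 + 0.4300i → escape time 7
(row=2, col=1): c = -0.4780 + 0.4300i → escape time 8
(row=2, col=2): c = -0.1160 + 0.4300i → escape time 8
(row=2, col=3): c = 0.2460 + 0.4300i → escape time 8
(row=2, col=4): c = 0.6080 + 0.4300i → escape time 4
(row=2, col=5): c = 0.9700 + 0.4300i → escape time 2
(row=3, col=0): c = -0.8400 + 0.0500i → escape time 8
(row=3, col=1): c = -0.4780 + 0.0500i → escape time 8
(row=3, col=2): c = -0.1160 + 0.0500i → escape time 8
(row=3, col=3): c = 0.2460 + 0.0500i → escape time 8
(row=3, col=4): c = 0.6080 + 0.0500i → escape time 4
(row=3, col=5): c = 0.9700 + 0.0500i → escape time 3
(row=4, col=0): c = -0.8400 + -0.3300i → escape time 8
(row=4, col=1): c = -0.4780 + -0.3300i → escape time 8
(row=4, col=2): c = -0.1160 + -0.3300i → escape time 8
(row=4, col=3): c = 0.2460 + -0.3300i → escape time 8
(row=4, col=4): c = 0.6080 + -0.3300i → escape time 4
(row=4, col=5): c = 0.9700 + -0.3300i → escape time 2
(row=5, col=0): c = -0.8400 + -0.7100i → escape time 4
(row=5, col=1): c = -0.4780 + -0.7100i → escape time 7
(row=5, col=2): c = -0.1160 + -0.7100i → escape time 8
(row=5, col=3): c = 0.2460 + -0.7100i → escape time 6
(row=5, col=4): c = 0.6080 + -0.7100i → escape time 3
(row=5, col=5): c = 0.9700 + -0.7100i → escape time 2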